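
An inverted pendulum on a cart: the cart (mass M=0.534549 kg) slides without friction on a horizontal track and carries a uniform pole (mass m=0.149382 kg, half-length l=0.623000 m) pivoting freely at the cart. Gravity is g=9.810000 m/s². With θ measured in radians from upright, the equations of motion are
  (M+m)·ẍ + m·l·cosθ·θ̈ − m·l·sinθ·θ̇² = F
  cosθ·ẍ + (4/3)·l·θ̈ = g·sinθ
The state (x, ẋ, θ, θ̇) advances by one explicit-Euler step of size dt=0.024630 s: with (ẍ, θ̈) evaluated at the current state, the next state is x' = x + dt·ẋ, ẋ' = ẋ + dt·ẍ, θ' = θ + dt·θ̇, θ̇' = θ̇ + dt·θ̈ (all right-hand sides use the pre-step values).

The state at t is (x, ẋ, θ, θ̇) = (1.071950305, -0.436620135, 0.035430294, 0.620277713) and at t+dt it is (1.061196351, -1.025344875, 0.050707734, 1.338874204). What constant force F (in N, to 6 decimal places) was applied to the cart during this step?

ẍ = (ẋ'−ẋ)/dt = (-1.025344875−-0.436620135)/0.024630 = -23.902750
θ̈ = (θ̇'−θ̇)/dt = (1.338874204−0.620277713)/0.024630 = 29.175659
sinθ=0.035423, cosθ=0.999372
F = (M+m)·ẍ + m·l·cosθ·θ̈ − m·l·sinθ·θ̇² = -16.347832 + 2.713528 − 0.001268 = -13.635572

F = -13.635572 N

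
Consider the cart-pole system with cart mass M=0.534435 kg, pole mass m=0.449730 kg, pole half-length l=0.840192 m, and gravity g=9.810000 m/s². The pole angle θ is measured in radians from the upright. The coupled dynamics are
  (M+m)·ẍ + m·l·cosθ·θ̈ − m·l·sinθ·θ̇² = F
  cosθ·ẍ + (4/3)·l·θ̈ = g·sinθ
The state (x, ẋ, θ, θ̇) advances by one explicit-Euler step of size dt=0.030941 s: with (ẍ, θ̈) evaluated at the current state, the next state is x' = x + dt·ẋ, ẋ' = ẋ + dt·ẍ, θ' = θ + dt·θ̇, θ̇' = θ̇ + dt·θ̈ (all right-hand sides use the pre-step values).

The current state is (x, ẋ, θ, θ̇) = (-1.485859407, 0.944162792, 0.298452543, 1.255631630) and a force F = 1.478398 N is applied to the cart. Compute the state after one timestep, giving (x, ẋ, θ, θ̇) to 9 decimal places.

sinθ=0.294041511, cosθ=0.955792650
temp = (F + m·l·θ̇²·sinθ)/(M+m) = (1.478398 + 0.175171537)/0.984165 = 1.680175110
θ̈ = (g·sinθ − cosθ·temp)/(l·(4/3 − m·cos²θ/(M+m))) = 1.661634487
ẍ = temp − m·l·θ̈·cosθ/(M+m) = 1.070411267
Euler: x'=-1.485859407+0.030941·0.944162792=-1.456646066, ẋ'=0.944162792+0.030941·1.070411267=0.977282387
       θ'=0.298452543+0.030941·1.255631630=0.337303041, θ̇'=1.255631630+0.030941·1.661634487=1.307044263

(-1.456646066, 0.977282387, 0.337303041, 1.307044263)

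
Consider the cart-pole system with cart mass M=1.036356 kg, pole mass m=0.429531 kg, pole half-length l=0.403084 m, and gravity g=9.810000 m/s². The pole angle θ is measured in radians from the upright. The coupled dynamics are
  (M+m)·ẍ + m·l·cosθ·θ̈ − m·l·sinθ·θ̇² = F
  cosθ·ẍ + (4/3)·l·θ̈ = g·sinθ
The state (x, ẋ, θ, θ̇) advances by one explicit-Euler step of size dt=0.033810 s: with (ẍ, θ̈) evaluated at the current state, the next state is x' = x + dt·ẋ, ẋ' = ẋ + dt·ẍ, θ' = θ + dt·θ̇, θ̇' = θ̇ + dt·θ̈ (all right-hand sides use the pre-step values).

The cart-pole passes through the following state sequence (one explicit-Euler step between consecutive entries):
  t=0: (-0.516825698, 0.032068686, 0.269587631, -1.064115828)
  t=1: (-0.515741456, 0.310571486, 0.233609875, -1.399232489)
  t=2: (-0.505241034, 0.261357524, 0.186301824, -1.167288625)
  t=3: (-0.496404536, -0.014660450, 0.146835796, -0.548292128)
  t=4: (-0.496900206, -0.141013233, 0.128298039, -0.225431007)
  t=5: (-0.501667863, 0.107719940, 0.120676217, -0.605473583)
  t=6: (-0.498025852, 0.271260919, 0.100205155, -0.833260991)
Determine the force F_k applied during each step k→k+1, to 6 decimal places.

step 0→1:
  ẍ = (ẋ'−ẋ)/dt = (0.310571486−0.032068686)/0.033810 = 8.237291
  θ̈ = (θ̇'−θ̇)/dt = (-1.399232489−-1.064115828)/0.033810 = -9.911762
  sinθ=0.266334, cosθ=0.963881
  F = (M+m)·ẍ + m·l·cosθ·θ̈ − m·l·sinθ·θ̇² = 12.074937 + -1.654109 − 0.052215 = 10.368613
step 1→2:
  ẍ = (ẋ'−ẋ)/dt = (0.261357524−0.310571486)/0.033810 = -1.455604
  θ̈ = (θ̇'−θ̇)/dt = (-1.167288625−-1.399232489)/0.033810 = 6.860215
  sinθ=0.231491, cosθ=0.972837
  F = (M+m)·ẍ + m·l·cosθ·θ̈ − m·l·sinθ·θ̇² = -2.133751 + 1.155495 − 0.078470 = -1.056726
step 2→3:
  ẍ = (ẋ'−ẋ)/dt = (-0.014660450−0.261357524)/0.033810 = -8.163797
  θ̈ = (θ̇'−θ̇)/dt = (-0.548292128−-1.167288625)/0.033810 = 18.308089
  sinθ=0.185226, cosθ=0.982696
  F = (M+m)·ẍ + m·l·cosθ·θ̈ − m·l·sinθ·θ̇² = -11.967204 + 3.114958 − 0.043697 = -8.895942
step 3→4:
  ẍ = (ẋ'−ẋ)/dt = (-0.141013233−-0.014660450)/0.033810 = -3.737142
  θ̈ = (θ̇'−θ̇)/dt = (-0.225431007−-0.548292128)/0.033810 = 9.549279
  sinθ=0.146309, cosθ=0.989239
  F = (M+m)·ẍ + m·l·cosθ·θ̈ − m·l·sinθ·θ̇² = -5.478228 + 1.635543 − 0.007615 = -3.850301
step 4→5:
  ẍ = (ẋ'−ẋ)/dt = (0.107719940−-0.141013233)/0.033810 = 7.356793
  θ̈ = (θ̇'−θ̇)/dt = (-0.605473583−-0.225431007)/0.033810 = -11.240538
  sinθ=0.127946, cosθ=0.991781
  F = (M+m)·ẍ + m·l·cosθ·θ̈ − m·l·sinθ·θ̇² = 10.784227 + -1.930159 − 0.001126 = 8.852943
step 5→6:
  ẍ = (ẋ'−ẋ)/dt = (0.271260919−0.107719940)/0.033810 = 4.837059
  θ̈ = (θ̇'−θ̇)/dt = (-0.833260991−-0.605473583)/0.033810 = -6.737279
  sinθ=0.120384, cosθ=0.992727
  F = (M+m)·ẍ + m·l·cosθ·θ̈ − m·l·sinθ·θ̇² = 7.090583 + -1.157990 − 0.007641 = 5.924952

F_0 = 10.368613 N
F_1 = -1.056726 N
F_2 = -8.895942 N
F_3 = -3.850301 N
F_4 = 8.852943 N
F_5 = 5.924952 N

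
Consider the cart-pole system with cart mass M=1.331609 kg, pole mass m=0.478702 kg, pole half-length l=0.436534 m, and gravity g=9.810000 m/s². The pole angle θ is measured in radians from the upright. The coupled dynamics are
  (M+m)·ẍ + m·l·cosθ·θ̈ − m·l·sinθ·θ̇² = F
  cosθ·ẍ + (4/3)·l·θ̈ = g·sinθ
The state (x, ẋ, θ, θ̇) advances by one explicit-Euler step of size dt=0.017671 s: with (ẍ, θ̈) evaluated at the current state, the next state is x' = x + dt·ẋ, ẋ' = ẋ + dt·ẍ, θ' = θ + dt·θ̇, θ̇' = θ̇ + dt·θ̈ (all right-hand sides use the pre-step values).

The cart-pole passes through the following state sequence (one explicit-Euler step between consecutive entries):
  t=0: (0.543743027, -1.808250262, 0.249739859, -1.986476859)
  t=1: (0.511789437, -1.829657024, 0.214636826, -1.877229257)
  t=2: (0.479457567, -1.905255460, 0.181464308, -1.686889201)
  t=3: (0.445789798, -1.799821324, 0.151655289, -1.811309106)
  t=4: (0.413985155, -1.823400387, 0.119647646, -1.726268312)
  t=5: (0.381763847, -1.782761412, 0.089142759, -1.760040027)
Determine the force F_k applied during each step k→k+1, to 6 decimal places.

step 0→1:
  ẍ = (ẋ'−ẋ)/dt = (-1.829657024−-1.808250262)/0.017671 = -1.211406
  θ̈ = (θ̇'−θ̇)/dt = (-1.877229257−-1.986476859)/0.017671 = 6.182310
  sinθ=0.247152, cosθ=0.968977
  F = (M+m)·ẍ + m·l·cosθ·θ̈ − m·l·sinθ·θ̇² = -2.193022 + 1.251836 − 0.203805 = -1.144991
step 1→2:
  ẍ = (ẋ'−ẋ)/dt = (-1.905255460−-1.829657024)/0.017671 = -4.278107
  θ̈ = (θ̇'−θ̇)/dt = (-1.686889201−-1.877229257)/0.017671 = 10.771323
  sinθ=0.212993, cosθ=0.977054
  F = (M+m)·ẍ + m·l·cosθ·θ̈ − m·l·sinθ·θ̇² = -7.744705 + 2.199231 − 0.156849 = -5.702323
step 2→3:
  ẍ = (ẋ'−ẋ)/dt = (-1.799821324−-1.905255460)/0.017671 = 5.966506
  θ̈ = (θ̇'−θ̇)/dt = (-1.811309106−-1.686889201)/0.017671 = -7.040909
  sinθ=0.180470, cosθ=0.983580
  F = (M+m)·ẍ + m·l·cosθ·θ̈ − m·l·sinθ·θ̇² = 10.801232 + -1.447178 − 0.107315 = 9.246739
step 3→4:
  ẍ = (ẋ'−ẋ)/dt = (-1.823400387−-1.799821324)/0.017671 = -1.334337
  θ̈ = (θ̇'−θ̇)/dt = (-1.726268312−-1.811309106)/0.017671 = 4.812449
  sinθ=0.151075, cosθ=0.988522
  F = (M+m)·ẍ + m·l·cosθ·θ̈ − m·l·sinθ·θ̇² = -2.415564 + 0.994114 − 0.103576 = -1.525027
step 4→5:
  ẍ = (ẋ'−ẋ)/dt = (-1.782761412−-1.823400387)/0.017671 = 2.299755
  θ̈ = (θ̇'−θ̇)/dt = (-1.760040027−-1.726268312)/0.017671 = -1.911138
  sinθ=0.119362, cosθ=0.992851
  F = (M+m)·ẍ + m·l·cosθ·θ̈ − m·l·sinθ·θ̇² = 4.163272 + -0.396515 − 0.074331 = 3.692427

F_0 = -1.144991 N
F_1 = -5.702323 N
F_2 = 9.246739 N
F_3 = -1.525027 N
F_4 = 3.692427 N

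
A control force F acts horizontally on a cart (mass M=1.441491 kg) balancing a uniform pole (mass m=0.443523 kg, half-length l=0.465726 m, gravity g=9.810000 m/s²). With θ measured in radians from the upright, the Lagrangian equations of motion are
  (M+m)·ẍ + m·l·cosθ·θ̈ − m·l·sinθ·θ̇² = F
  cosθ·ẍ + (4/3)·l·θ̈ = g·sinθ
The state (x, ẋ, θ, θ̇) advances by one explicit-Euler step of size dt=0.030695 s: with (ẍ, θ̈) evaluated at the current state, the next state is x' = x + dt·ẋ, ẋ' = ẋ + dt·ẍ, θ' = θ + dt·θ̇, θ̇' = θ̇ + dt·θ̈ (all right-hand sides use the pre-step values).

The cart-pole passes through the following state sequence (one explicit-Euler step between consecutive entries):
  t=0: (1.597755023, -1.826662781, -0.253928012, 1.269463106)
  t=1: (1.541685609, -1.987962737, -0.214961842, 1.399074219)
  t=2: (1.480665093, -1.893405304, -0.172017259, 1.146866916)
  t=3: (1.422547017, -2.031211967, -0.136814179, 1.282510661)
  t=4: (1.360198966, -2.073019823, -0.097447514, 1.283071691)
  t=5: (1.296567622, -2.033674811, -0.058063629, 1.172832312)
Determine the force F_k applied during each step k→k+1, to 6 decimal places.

F_0 = -8.977746 N
F_1 = 4.234971 N
F_2 = -7.517020 N
F_3 = -2.517388 N
F_4 = 1.710976 N

step 0→1:
  ẍ = (ẋ'−ẋ)/dt = (-1.987962737−-1.826662781)/0.030695 = -5.254926
  θ̈ = (θ̇'−θ̇)/dt = (1.399074219−1.269463106)/0.030695 = 4.222548
  sinθ=-0.251208, cosθ=0.967933
  F = (M+m)·ẍ + m·l·cosθ·θ̈ − m·l·sinθ·θ̇² = -9.905609 + 0.844241 − -0.083622 = -8.977746
step 1→2:
  ẍ = (ẋ'−ẋ)/dt = (-1.893405304−-1.987962737)/0.030695 = 3.080548
  θ̈ = (θ̇'−θ̇)/dt = (1.146866916−1.399074219)/0.030695 = -8.216560
  sinθ=-0.213310, cosθ=0.976985
  F = (M+m)·ẍ + m·l·cosθ·θ̈ − m·l·sinθ·θ̇² = 5.806877 + -1.658152 − -0.086246 = 4.234971
step 2→3:
  ẍ = (ẋ'−ẋ)/dt = (-2.031211967−-1.893405304)/0.030695 = -4.489548
  θ̈ = (θ̇'−θ̇)/dt = (1.282510661−1.146866916)/0.030695 = 4.419083
  sinθ=-0.171170, cosθ=0.985241
  F = (M+m)·ẍ + m·l·cosθ·θ̈ − m·l·sinθ·θ̇² = -8.462860 + 0.899335 − -0.046505 = -7.517020
step 3→4:
  ẍ = (ẋ'−ẋ)/dt = (-2.073019823−-2.031211967)/0.030695 = -1.362041
  θ̈ = (θ̇'−θ̇)/dt = (1.283071691−1.282510661)/0.030695 = 0.018278
  sinθ=-0.136388, cosθ=0.990656
  F = (M+m)·ẍ + m·l·cosθ·θ̈ − m·l·sinθ·θ̇² = -2.567467 + 0.003740 − -0.046339 = -2.517388
step 4→5:
  ẍ = (ẋ'−ẋ)/dt = (-2.033674811−-2.073019823)/0.030695 = 1.281805
  θ̈ = (θ̇'−θ̇)/dt = (1.172832312−1.283071691)/0.030695 = -3.591444
  sinθ=-0.097293, cosθ=0.995256
  F = (M+m)·ẍ + m·l·cosθ·θ̈ − m·l·sinθ·θ̇² = 2.416221 + -0.738330 − -0.033085 = 1.710976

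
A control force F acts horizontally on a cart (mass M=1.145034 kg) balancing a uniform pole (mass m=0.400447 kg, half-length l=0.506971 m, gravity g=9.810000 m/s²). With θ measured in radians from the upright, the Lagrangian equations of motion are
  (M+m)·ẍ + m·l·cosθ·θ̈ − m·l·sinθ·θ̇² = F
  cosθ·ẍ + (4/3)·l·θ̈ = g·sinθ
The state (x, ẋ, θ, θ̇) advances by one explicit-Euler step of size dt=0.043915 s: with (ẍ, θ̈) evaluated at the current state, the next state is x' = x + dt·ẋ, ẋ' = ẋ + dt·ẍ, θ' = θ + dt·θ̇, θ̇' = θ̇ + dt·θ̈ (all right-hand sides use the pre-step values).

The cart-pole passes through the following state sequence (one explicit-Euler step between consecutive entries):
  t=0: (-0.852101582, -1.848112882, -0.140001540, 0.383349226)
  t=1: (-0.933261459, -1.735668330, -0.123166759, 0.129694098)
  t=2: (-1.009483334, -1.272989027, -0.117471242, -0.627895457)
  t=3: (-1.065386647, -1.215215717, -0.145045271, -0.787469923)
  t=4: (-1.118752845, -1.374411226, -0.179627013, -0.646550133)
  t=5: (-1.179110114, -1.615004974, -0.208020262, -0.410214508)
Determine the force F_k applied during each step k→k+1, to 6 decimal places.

step 0→1:
  ẍ = (ẋ'−ẋ)/dt = (-1.735668330−-1.848112882)/0.043915 = 2.560504
  θ̈ = (θ̇'−θ̇)/dt = (0.129694098−0.383349226)/0.043915 = -5.776048
  sinθ=-0.139545, cosθ=0.990216
  F = (M+m)·ẍ + m·l·cosθ·θ̈ − m·l·sinθ·θ̇² = 3.957211 + -1.161151 − -0.004163 = 2.800223
step 1→2:
  ẍ = (ẋ'−ẋ)/dt = (-1.272989027−-1.735668330)/0.043915 = 10.535792
  θ̈ = (θ̇'−θ̇)/dt = (-0.627895457−0.129694098)/0.043915 = -17.251271
  sinθ=-0.122856, cosθ=0.992425
  F = (M+m)·ẍ + m·l·cosθ·θ̈ − m·l·sinθ·θ̇² = 16.282866 + -3.475736 − -0.000420 = 12.807550
step 2→3:
  ẍ = (ẋ'−ẋ)/dt = (-1.215215717−-1.272989027)/0.043915 = 1.315571
  θ̈ = (θ̇'−θ̇)/dt = (-0.787469923−-0.627895457)/0.043915 = -3.633712
  sinθ=-0.117201, cosθ=0.993108
  F = (M+m)·ẍ + m·l·cosθ·θ̈ − m·l·sinθ·θ̇² = 2.033190 + -0.732614 − -0.009381 = 1.309957
step 3→4:
  ẍ = (ẋ'−ẋ)/dt = (-1.374411226−-1.215215717)/0.043915 = -3.625083
  θ̈ = (θ̇'−θ̇)/dt = (-0.646550133−-0.787469923)/0.043915 = 3.208922
  sinθ=-0.144537, cosθ=0.989499
  F = (M+m)·ẍ + m·l·cosθ·θ̈ − m·l·sinθ·θ̇² = -5.602497 + 0.644619 − -0.018196 = -4.939682
step 4→5:
  ẍ = (ẋ'−ẋ)/dt = (-1.615004974−-1.374411226)/0.043915 = -5.478623
  θ̈ = (θ̇'−θ̇)/dt = (-0.410214508−-0.646550133)/0.043915 = 5.381661
  sinθ=-0.178663, cosθ=0.983910
  F = (M+m)·ẍ + m·l·cosθ·θ̈ − m·l·sinθ·θ̇² = -8.467108 + 1.074979 − -0.015162 = -7.376967

F_0 = 2.800223 N
F_1 = 12.807550 N
F_2 = 1.309957 N
F_3 = -4.939682 N
F_4 = -7.376967 N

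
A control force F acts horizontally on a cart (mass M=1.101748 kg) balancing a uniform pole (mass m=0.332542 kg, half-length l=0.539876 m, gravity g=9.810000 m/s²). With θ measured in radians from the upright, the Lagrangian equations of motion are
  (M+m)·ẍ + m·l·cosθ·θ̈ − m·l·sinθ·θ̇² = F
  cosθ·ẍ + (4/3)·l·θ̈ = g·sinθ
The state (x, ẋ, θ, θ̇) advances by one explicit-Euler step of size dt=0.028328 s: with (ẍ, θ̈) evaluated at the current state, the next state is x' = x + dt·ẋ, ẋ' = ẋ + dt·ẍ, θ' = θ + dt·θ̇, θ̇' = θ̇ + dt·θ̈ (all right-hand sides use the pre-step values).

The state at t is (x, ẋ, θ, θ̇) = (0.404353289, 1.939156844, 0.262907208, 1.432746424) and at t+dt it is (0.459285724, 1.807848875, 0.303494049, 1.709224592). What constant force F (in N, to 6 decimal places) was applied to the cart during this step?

ẍ = (ẋ'−ẋ)/dt = (1.807848875−1.939156844)/0.028328 = -4.635271
θ̈ = (θ̇'−θ̇)/dt = (1.709224592−1.432746424)/0.028328 = 9.759890
sinθ=0.259889, cosθ=0.965639
F = (M+m)·ẍ + m·l·cosθ·θ̈ − m·l·sinθ·θ̇² = -6.648323 + 1.691999 − 0.095778 = -5.052103

F = -5.052103 N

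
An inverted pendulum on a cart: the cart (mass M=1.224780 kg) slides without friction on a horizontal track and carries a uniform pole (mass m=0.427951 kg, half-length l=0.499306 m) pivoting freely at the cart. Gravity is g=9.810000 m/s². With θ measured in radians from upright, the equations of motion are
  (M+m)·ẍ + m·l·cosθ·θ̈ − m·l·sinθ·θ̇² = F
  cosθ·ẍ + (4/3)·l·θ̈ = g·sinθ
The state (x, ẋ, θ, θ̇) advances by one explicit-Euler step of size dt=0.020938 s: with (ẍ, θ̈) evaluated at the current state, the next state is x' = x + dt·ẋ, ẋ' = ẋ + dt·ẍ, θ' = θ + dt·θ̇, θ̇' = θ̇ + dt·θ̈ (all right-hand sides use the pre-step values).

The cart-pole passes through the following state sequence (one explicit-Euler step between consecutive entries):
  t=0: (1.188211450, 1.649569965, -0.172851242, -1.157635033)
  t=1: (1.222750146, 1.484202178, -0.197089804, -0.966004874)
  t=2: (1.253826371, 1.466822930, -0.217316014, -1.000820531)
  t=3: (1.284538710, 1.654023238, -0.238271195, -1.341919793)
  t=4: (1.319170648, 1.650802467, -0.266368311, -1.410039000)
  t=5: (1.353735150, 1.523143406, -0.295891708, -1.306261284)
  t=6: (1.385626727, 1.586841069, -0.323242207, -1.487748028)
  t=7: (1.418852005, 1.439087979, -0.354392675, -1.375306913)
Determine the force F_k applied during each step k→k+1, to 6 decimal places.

F_0 = -11.077476 N
F_1 = -1.681203 N
F_2 = 11.423569 N
F_3 = -0.838949 N
F_4 = -8.943145 N
F_5 = 3.362623 N
F_6 = -10.424522 N

step 0→1:
  ẍ = (ẋ'−ẋ)/dt = (1.484202178−1.649569965)/0.020938 = -7.897974
  θ̈ = (θ̇'−θ̇)/dt = (-0.966004874−-1.157635033)/0.020938 = 9.152267
  sinθ=-0.171992, cosθ=0.985098
  F = (M+m)·ẍ + m·l·cosθ·θ̈ − m·l·sinθ·θ̇² = -13.053227 + 1.926500 − -0.049251 = -11.077476
step 1→2:
  ẍ = (ẋ'−ẋ)/dt = (1.466822930−1.484202178)/0.020938 = -0.830034
  θ̈ = (θ̇'−θ̇)/dt = (-1.000820531−-0.966004874)/0.020938 = -1.662798
  sinθ=-0.195816, cosθ=0.980641
  F = (M+m)·ẍ + m·l·cosθ·θ̈ − m·l·sinθ·θ̇² = -1.371823 + -0.348426 − -0.039045 = -1.681203
step 2→3:
  ẍ = (ẋ'−ẋ)/dt = (1.654023238−1.466822930)/0.020938 = 8.940697
  θ̈ = (θ̇'−θ̇)/dt = (-1.341919793−-1.000820531)/0.020938 = -16.290919
  sinθ=-0.215610, cosθ=0.976480
  F = (M+m)·ẍ + m·l·cosθ·θ̈ − m·l·sinθ·θ̇² = 14.776567 + -3.399144 − -0.046147 = 11.423569
step 3→4:
  ẍ = (ẋ'−ẋ)/dt = (1.650802467−1.654023238)/0.020938 = -0.153824
  θ̈ = (θ̇'−θ̇)/dt = (-1.410039000−-1.341919793)/0.020938 = -3.253377
  sinθ=-0.236023, cosθ=0.971747
  F = (M+m)·ẍ + m·l·cosθ·θ̈ − m·l·sinθ·θ̇² = -0.254230 + -0.675536 − -0.090817 = -0.838949
step 4→5:
  ẍ = (ẋ'−ẋ)/dt = (1.523143406−1.650802467)/0.020938 = -6.097004
  θ̈ = (θ̇'−θ̇)/dt = (-1.306261284−-1.410039000)/0.020938 = 4.956429
  sinθ=-0.263230, cosθ=0.964733
  F = (M+m)·ẍ + m·l·cosθ·θ̈ − m·l·sinθ·θ̇² = -10.076707 + 1.021732 − -0.111830 = -8.943145
step 5→6:
  ẍ = (ẋ'−ẋ)/dt = (1.586841069−1.523143406)/0.020938 = 3.042204
  θ̈ = (θ̇'−θ̇)/dt = (-1.487748028−-1.306261284)/0.020938 = -8.667817
  sinθ=-0.291593, cosθ=0.956543
  F = (M+m)·ẍ + m·l·cosθ·θ̈ − m·l·sinθ·θ̇² = 5.027944 + -1.771637 − -0.106316 = 3.362623
step 6→7:
  ẍ = (ẋ'−ẋ)/dt = (1.439087979−1.586841069)/0.020938 = -7.056695
  θ̈ = (θ̇'−θ̇)/dt = (-1.375306913−-1.487748028)/0.020938 = 5.370194
  sinθ=-0.317643, cosθ=0.948211
  F = (M+m)·ẍ + m·l·cosθ·θ̈ − m·l·sinθ·θ̇² = -11.662819 + 1.088067 − -0.150231 = -10.424522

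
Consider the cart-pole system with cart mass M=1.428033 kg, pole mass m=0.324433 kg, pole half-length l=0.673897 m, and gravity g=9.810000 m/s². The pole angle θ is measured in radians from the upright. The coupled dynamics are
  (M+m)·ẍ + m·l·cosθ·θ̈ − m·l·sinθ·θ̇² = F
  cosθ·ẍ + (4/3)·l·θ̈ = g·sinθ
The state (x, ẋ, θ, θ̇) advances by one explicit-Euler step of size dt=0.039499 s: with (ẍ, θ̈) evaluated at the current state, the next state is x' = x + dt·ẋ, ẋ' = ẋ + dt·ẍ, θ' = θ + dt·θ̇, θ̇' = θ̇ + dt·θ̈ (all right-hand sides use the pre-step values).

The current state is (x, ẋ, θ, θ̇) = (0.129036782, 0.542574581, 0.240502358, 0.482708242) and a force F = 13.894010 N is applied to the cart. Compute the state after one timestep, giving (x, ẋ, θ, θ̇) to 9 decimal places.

sinθ=0.238190556, cosθ=0.971218440
temp = (F + m·l·θ̇²·sinθ)/(M+m) = (13.894010 + 0.012134238)/1.752466 = 7.935186325
θ̈ = (g·sinθ − cosθ·temp)/(l·(4/3 − m·cos²θ/(M+m))) = -6.877319269
ẍ = temp − m·l·θ̈·cosθ/(M+m) = 8.768493364
Euler: x'=0.129036782+0.039499·0.542574581=0.150467935, ẋ'=0.542574581+0.039499·8.768493364=0.888921300
       θ'=0.240502358+0.039499·0.482708242=0.259568851, θ̇'=0.482708242+0.039499·-6.877319269=0.211061008

(0.150467935, 0.888921300, 0.259568851, 0.211061008)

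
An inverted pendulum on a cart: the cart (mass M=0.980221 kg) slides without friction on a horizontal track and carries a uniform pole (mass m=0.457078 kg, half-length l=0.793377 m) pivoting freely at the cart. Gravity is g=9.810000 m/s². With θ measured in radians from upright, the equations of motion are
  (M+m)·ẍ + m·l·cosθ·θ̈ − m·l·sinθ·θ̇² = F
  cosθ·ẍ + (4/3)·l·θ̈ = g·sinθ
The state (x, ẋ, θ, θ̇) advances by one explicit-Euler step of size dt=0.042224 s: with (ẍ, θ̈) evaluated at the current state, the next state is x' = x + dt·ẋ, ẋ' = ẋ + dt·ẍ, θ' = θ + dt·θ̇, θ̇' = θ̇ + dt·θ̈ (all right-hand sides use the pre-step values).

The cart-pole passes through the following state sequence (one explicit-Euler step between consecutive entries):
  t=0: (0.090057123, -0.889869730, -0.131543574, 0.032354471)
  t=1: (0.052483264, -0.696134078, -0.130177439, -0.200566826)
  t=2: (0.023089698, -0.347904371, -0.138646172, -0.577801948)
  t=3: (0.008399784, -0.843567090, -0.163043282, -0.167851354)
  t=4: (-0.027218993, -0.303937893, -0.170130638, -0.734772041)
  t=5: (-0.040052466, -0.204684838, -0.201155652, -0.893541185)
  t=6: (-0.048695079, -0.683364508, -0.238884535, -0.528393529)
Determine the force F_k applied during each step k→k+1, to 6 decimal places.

F_0 = 4.611653 N
F_1 = 8.643163 N
F_2 = -13.368537 N
F_3 = 13.566210 N
F_4 = 2.067827 N
F_5 = -13.163551 N

step 0→1:
  ẍ = (ẋ'−ẋ)/dt = (-0.696134078−-0.889869730)/0.042224 = 4.588283
  θ̈ = (θ̇'−θ̇)/dt = (-0.200566826−0.032354471)/0.042224 = -5.516325
  sinθ=-0.131165, cosθ=0.991361
  F = (M+m)·ẍ + m·l·cosθ·θ̈ − m·l·sinθ·θ̇² = 6.594734 + -1.983131 − -0.000050 = 4.611653
step 1→2:
  ẍ = (ẋ'−ẋ)/dt = (-0.347904371−-0.696134078)/0.042224 = 8.247198
  θ̈ = (θ̇'−θ̇)/dt = (-0.577801948−-0.200566826)/0.042224 = -8.934140
  sinθ=-0.129810, cosθ=0.991539
  F = (M+m)·ẍ + m·l·cosθ·θ̈ − m·l·sinθ·θ̇² = 11.853690 + -3.212421 − -0.001894 = 8.643163
step 2→3:
  ẍ = (ẋ'−ẋ)/dt = (-0.843567090−-0.347904371)/0.042224 = -11.738886
  θ̈ = (θ̇'−θ̇)/dt = (-0.167851354−-0.577801948)/0.042224 = 9.708947
  sinθ=-0.138202, cosθ=0.990404
  F = (M+m)·ẍ + m·l·cosθ·θ̈ − m·l·sinθ·θ̇² = -16.872289 + 3.487020 − -0.016732 = -13.368537
step 3→4:
  ẍ = (ẋ'−ẋ)/dt = (-0.303937893−-0.843567090)/0.042224 = 12.780153
  θ̈ = (θ̇'−θ̇)/dt = (-0.734772041−-0.167851354)/0.042224 = -13.426504
  sinθ=-0.162322, cosθ=0.986738
  F = (M+m)·ẍ + m·l·cosθ·θ̈ − m·l·sinθ·θ̇² = 18.368902 + -4.804350 − -0.001658 = 13.566210
step 4→5:
  ẍ = (ẋ'−ẋ)/dt = (-0.204684838−-0.303937893)/0.042224 = 2.350631
  θ̈ = (θ̇'−θ̇)/dt = (-0.893541185−-0.734772041)/0.042224 = -3.760164
  sinθ=-0.169311, cosθ=0.985563
  F = (M+m)·ẍ + m·l·cosθ·θ̈ − m·l·sinθ·θ̇² = 3.378560 + -1.343881 − -0.033148 = 2.067827
step 5→6:
  ẍ = (ẋ'−ẋ)/dt = (-0.683364508−-0.204684838)/0.042224 = -11.336673
  θ̈ = (θ̇'−θ̇)/dt = (-0.528393529−-0.893541185)/0.042224 = 8.647870
  sinθ=-0.199802, cosθ=0.979836
  F = (M+m)·ẍ + m·l·cosθ·θ̈ − m·l·sinθ·θ̇² = -16.294188 + 3.072788 − -0.057849 = -13.163551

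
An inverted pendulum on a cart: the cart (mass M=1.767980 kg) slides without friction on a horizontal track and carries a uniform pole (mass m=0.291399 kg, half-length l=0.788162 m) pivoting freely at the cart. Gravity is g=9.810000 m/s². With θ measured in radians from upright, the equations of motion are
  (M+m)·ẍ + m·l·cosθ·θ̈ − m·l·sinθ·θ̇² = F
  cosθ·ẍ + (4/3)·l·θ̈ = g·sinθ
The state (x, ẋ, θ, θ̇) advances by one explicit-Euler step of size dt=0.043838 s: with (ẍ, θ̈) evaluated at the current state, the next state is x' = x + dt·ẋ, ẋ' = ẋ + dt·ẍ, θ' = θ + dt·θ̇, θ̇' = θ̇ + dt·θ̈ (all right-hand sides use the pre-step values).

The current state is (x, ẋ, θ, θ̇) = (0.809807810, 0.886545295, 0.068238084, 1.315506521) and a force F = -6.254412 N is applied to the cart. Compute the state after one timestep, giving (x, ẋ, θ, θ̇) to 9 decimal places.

sinθ=0.068185139, cosθ=0.997672685
temp = (F + m·l·θ̇²·sinθ)/(M+m) = (-6.254412 + 0.027100624)/2.059379 = -3.023878255
θ̈ = (g·sinθ − cosθ·temp)/(l·(4/3 − m·cos²θ/(M+m))) = 3.921508057
ẍ = temp − m·l·θ̈·cosθ/(M+m) = -3.460201613
Euler: x'=0.809807810+0.043838·0.886545295=0.848672183, ẋ'=0.886545295+0.043838·-3.460201613=0.734856977
       θ'=0.068238084+0.043838·1.315506521=0.125907259, θ̇'=1.315506521+0.043838·3.921508057=1.487417591

(0.848672183, 0.734856977, 0.125907259, 1.487417591)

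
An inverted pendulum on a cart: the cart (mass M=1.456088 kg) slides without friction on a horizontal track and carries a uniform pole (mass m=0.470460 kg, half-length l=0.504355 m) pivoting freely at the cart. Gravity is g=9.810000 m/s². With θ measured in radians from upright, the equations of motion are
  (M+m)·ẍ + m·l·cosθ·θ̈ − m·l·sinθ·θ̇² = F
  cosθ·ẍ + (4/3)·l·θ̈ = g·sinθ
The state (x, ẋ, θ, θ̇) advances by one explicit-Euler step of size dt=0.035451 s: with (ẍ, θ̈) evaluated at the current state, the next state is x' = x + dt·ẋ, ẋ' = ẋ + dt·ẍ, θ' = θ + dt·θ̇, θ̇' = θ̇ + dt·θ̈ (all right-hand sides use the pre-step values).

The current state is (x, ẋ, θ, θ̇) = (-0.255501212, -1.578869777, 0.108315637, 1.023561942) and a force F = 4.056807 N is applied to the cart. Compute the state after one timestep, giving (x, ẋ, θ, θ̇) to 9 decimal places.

(-0.311473724, -1.495474787, 0.144601931, 0.956183092)

sinθ=0.108103963, cosθ=0.994139594
temp = (F + m·l·θ̇²·sinθ)/(M+m) = (4.056807 + 0.026873789)/1.926548 = 2.119688058
θ̈ = (g·sinθ − cosθ·temp)/(l·(4/3 − m·cos²θ/(M+m))) = -1.900619167
ẍ = temp − m·l·θ̈·cosθ/(M+m) = 2.352401611
Euler: x'=-0.255501212+0.035451·-1.578869777=-0.311473724, ẋ'=-1.578869777+0.035451·2.352401611=-1.495474787
       θ'=0.108315637+0.035451·1.023561942=0.144601931, θ̇'=1.023561942+0.035451·-1.900619167=0.956183092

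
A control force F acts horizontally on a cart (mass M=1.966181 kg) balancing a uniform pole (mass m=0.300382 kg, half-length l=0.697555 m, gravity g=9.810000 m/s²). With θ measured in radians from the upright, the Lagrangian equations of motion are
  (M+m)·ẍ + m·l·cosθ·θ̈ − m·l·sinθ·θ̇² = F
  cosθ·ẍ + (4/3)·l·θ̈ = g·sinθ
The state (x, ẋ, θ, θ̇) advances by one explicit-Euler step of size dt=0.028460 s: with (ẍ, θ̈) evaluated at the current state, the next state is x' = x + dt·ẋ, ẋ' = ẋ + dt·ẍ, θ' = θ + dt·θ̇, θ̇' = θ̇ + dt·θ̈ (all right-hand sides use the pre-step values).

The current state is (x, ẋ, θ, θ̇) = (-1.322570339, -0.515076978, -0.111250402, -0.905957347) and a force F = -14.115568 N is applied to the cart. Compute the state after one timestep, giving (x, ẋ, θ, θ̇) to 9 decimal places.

(-1.337229430, -0.708483177, -0.137033948, -0.732622290)

sinθ=-0.111021059, cosθ=0.993818054
temp = (F + m·l·θ̇²·sinθ)/(M+m) = (-14.115568 + -0.019092959)/2.266563 = -6.236165048
θ̈ = (g·sinθ − cosθ·temp)/(l·(4/3 − m·cos²θ/(M+m))) = 6.090479864
ẍ = temp − m·l·θ̈·cosθ/(M+m) = -6.795720278
Euler: x'=-1.322570339+0.028460·-0.515076978=-1.337229430, ẋ'=-0.515076978+0.028460·-6.795720278=-0.708483177
       θ'=-0.111250402+0.028460·-0.905957347=-0.137033948, θ̇'=-0.905957347+0.028460·6.090479864=-0.732622290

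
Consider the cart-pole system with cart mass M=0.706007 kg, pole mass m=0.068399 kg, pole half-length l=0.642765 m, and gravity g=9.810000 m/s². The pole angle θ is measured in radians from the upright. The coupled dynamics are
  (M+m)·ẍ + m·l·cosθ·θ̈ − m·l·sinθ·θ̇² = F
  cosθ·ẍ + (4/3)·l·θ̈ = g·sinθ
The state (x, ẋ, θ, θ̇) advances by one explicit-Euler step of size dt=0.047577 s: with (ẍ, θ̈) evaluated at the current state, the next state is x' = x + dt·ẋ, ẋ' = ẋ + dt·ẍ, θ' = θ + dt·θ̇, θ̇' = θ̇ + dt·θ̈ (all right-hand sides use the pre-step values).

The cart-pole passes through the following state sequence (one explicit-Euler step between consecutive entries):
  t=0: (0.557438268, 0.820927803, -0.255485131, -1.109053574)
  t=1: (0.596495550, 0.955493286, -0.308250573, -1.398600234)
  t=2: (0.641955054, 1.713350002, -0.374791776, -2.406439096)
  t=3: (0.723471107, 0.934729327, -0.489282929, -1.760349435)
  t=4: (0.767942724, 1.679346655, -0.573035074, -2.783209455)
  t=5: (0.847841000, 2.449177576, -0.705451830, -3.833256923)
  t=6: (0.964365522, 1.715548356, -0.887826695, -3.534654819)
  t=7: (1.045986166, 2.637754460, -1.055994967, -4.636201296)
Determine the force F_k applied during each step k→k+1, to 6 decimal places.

step 0→1:
  ẍ = (ẋ'−ẋ)/dt = (0.955493286−0.820927803)/0.047577 = 2.828373
  θ̈ = (θ̇'−θ̇)/dt = (-1.398600234−-1.109053574)/0.047577 = -6.085854
  sinθ=-0.252715, cosθ=0.967541
  F = (M+m)·ẍ + m·l·cosθ·θ̈ − m·l·sinθ·θ̇² = 2.190309 + -0.258877 − -0.013666 = 1.945098
step 1→2:
  ẍ = (ẋ'−ẋ)/dt = (1.713350002−0.955493286)/0.047577 = 15.929056
  θ̈ = (θ̇'−θ̇)/dt = (-2.406439096−-1.398600234)/0.047577 = -21.183321
  sinθ=-0.303392, cosθ=0.952866
  F = (M+m)·ẍ + m·l·cosθ·θ̈ − m·l·sinθ·θ̇² = 12.335557 + -0.887417 − -0.026091 = 11.474231
step 2→3:
  ẍ = (ẋ'−ẋ)/dt = (0.934729327−1.713350002)/0.047577 = -16.365485
  θ̈ = (θ̇'−θ̇)/dt = (-1.760349435−-2.406439096)/0.047577 = 13.579874
  sinθ=-0.366079, cosθ=0.930584
  F = (M+m)·ẍ + m·l·cosθ·θ̈ − m·l·sinθ·θ̇² = -12.673530 + 0.555588 − -0.093202 = -12.024739
step 3→4:
  ẍ = (ẋ'−ẋ)/dt = (1.679346655−0.934729327)/0.047577 = 15.650784
  θ̈ = (θ̇'−θ̇)/dt = (-2.783209455−-1.760349435)/0.047577 = -21.499044
  sinθ=-0.469993, cosθ=0.882670
  F = (M+m)·ẍ + m·l·cosθ·θ̈ − m·l·sinθ·θ̇² = 12.120061 + -0.834295 − -0.064031 = 11.349797
step 4→5:
  ẍ = (ẋ'−ẋ)/dt = (2.449177576−1.679346655)/0.047577 = 16.180737
  θ̈ = (θ̇'−θ̇)/dt = (-3.833256923−-2.783209455)/0.047577 = -22.070485
  sinθ=-0.542185, cosθ=0.840259
  F = (M+m)·ẍ + m·l·cosθ·θ̈ − m·l·sinθ·θ̇² = 12.530460 + -0.815318 − -0.184647 = 11.899788
step 5→6:
  ẍ = (ẋ'−ẋ)/dt = (1.715548356−2.449177576)/0.047577 = -15.419829
  θ̈ = (θ̇'−θ̇)/dt = (-3.534654819−-3.833256923)/0.047577 = 6.276186
  sinθ=-0.648378, cosθ=0.761319
  F = (M+m)·ẍ + m·l·cosθ·θ̈ − m·l·sinθ·θ̇² = -11.941208 + 0.210070 − -0.418857 = -11.312281
step 6→7:
  ẍ = (ẋ'−ẋ)/dt = (2.637754460−1.715548356)/0.047577 = 19.383444
  θ̈ = (θ̇'−θ̇)/dt = (-4.636201296−-3.534654819)/0.047577 = -23.152920
  sinθ=-0.775702, cosθ=0.631099
  F = (M+m)·ẍ + m·l·cosθ·θ̈ − m·l·sinθ·θ̇² = 15.010655 + -0.642400 − -0.426080 = 14.794335

F_0 = 1.945098 N
F_1 = 11.474231 N
F_2 = -12.024739 N
F_3 = 11.349797 N
F_4 = 11.899788 N
F_5 = -11.312281 N
F_6 = 14.794335 N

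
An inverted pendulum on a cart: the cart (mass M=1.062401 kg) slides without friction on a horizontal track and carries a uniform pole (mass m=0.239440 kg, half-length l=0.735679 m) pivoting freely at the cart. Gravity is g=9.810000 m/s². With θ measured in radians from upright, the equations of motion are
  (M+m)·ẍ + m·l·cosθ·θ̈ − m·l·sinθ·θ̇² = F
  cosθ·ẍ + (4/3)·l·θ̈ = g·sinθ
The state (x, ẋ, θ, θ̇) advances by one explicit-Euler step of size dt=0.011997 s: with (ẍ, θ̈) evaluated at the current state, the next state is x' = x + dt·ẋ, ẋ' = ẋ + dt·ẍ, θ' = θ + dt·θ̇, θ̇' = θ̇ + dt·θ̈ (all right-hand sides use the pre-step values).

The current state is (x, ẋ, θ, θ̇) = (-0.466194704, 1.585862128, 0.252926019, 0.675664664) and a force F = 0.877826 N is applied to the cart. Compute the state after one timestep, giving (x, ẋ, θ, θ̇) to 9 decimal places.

(-0.447169116, 1.590848617, 0.261031968, 0.700766787)

sinθ=0.250237952, cosθ=0.968184366
temp = (F + m·l·θ̇²·sinθ)/(M+m) = (0.877826 + 0.020123367)/1.301841 = 0.689753485
θ̈ = (g·sinθ − cosθ·temp)/(l·(4/3 − m·cos²θ/(M+m))) = 2.092366669
ẍ = temp − m·l·θ̈·cosθ/(M+m) = 0.415644686
Euler: x'=-0.466194704+0.011997·1.585862128=-0.447169116, ẋ'=1.585862128+0.011997·0.415644686=1.590848617
       θ'=0.252926019+0.011997·0.675664664=0.261031968, θ̇'=0.675664664+0.011997·2.092366669=0.700766787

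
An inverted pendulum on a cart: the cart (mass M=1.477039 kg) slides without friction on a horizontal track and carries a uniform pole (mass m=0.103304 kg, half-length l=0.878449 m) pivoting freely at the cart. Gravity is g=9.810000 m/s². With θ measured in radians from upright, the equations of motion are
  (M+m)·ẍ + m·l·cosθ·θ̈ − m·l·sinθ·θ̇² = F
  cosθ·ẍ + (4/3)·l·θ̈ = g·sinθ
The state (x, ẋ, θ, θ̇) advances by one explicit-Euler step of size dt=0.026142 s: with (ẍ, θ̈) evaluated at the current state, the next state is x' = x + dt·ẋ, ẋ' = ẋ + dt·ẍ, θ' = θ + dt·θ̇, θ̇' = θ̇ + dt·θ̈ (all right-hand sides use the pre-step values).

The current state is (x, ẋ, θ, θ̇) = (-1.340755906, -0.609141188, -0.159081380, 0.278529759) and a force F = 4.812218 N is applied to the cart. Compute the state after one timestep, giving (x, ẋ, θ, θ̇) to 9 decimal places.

(-1.356680075, -0.523496012, -0.151800055, 0.171646379)

sinθ=-0.158411253, cosθ=0.987373220
temp = (F + m·l·θ̇²·sinθ)/(M+m) = (4.812218 + -0.001115226)/1.580343 = 3.044340864
θ̈ = (g·sinθ − cosθ·temp)/(l·(4/3 − m·cos²θ/(M+m))) = -4.088569342
ẍ = temp − m·l·θ̈·cosθ/(M+m) = 3.276152400
Euler: x'=-1.340755906+0.026142·-0.609141188=-1.356680075, ẋ'=-0.609141188+0.026142·3.276152400=-0.523496012
       θ'=-0.159081380+0.026142·0.278529759=-0.151800055, θ̇'=0.278529759+0.026142·-4.088569342=0.171646379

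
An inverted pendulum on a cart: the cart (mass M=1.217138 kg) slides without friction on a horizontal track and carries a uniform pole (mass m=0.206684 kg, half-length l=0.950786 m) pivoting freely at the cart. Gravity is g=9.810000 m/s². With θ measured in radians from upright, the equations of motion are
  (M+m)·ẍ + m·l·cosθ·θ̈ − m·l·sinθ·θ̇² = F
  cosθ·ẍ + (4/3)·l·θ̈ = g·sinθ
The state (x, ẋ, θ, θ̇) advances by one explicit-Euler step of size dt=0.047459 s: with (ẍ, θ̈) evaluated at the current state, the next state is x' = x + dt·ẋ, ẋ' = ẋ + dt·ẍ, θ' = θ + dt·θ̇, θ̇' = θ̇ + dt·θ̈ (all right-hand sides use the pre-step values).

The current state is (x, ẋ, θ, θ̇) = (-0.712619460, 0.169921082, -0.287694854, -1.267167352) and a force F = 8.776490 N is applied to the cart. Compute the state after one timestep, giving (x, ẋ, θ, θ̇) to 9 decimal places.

sinθ=-0.283742575, cosθ=0.958900491
temp = (F + m·l·θ̇²·sinθ)/(M+m) = (8.776490 + -0.089532785)/1.423822 = 6.101153947
θ̈ = (g·sinθ − cosθ·temp)/(l·(4/3 − m·cos²θ/(M+m))) = -7.568238141
ẍ = temp − m·l·θ̈·cosθ/(M+m) = 7.102772285
Euler: x'=-0.712619460+0.047459·0.169921082=-0.704555175, ẋ'=0.169921082+0.047459·7.102772285=0.507011552
       θ'=-0.287694854+0.047459·-1.267167352=-0.347833349, θ̇'=-1.267167352+0.047459·-7.568238141=-1.626348366

(-0.704555175, 0.507011552, -0.347833349, -1.626348366)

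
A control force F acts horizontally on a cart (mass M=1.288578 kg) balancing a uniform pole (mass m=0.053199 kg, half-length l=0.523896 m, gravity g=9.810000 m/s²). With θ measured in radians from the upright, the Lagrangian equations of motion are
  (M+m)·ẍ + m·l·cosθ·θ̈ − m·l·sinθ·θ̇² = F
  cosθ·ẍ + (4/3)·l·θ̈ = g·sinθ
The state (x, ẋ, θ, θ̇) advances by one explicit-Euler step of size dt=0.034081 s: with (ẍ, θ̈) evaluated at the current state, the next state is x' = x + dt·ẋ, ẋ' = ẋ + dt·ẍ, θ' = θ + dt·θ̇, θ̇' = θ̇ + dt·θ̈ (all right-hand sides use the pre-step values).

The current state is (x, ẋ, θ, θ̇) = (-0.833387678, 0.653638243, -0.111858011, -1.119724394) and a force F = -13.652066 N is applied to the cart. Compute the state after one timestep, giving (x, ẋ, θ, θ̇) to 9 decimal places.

(-0.811111033, 0.297420336, -0.150019338, -0.666383042)

sinθ=-0.111624892, cosθ=0.993750413
temp = (F + m·l·θ̇²·sinθ)/(M+m) = (-13.652066 + -0.003900604)/1.341777 = -10.177523243
θ̈ = (g·sinθ − cosθ·temp)/(l·(4/3 − m·cos²θ/(M+m))) = 13.301879405
ẍ = temp − m·l·θ̈·cosθ/(M+m) = -10.452096690
Euler: x'=-0.833387678+0.034081·0.653638243=-0.811111033, ẋ'=0.653638243+0.034081·-10.452096690=0.297420336
       θ'=-0.111858011+0.034081·-1.119724394=-0.150019338, θ̇'=-1.119724394+0.034081·13.301879405=-0.666383042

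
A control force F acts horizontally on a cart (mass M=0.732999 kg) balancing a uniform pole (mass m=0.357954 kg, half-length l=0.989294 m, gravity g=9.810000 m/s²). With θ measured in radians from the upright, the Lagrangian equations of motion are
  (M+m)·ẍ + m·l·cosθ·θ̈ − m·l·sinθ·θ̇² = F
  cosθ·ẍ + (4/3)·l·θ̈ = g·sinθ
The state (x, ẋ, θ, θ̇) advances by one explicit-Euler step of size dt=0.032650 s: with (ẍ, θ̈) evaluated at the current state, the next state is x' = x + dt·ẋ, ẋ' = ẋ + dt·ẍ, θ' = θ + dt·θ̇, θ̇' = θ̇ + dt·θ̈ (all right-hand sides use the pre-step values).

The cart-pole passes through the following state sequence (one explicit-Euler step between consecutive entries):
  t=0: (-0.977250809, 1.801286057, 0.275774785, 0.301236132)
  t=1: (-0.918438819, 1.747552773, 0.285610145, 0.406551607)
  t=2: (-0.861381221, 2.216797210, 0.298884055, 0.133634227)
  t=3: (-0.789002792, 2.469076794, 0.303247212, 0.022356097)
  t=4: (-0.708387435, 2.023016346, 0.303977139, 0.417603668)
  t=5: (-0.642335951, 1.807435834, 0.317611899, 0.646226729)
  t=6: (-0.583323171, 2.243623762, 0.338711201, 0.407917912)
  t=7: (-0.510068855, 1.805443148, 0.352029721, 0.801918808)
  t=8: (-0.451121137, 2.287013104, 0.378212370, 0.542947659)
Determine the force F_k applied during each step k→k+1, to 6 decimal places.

step 0→1:
  ẍ = (ẋ'−ẋ)/dt = (1.747552773−1.801286057)/0.032650 = -1.645736
  θ̈ = (θ̇'−θ̇)/dt = (0.406551607−0.301236132)/0.032650 = 3.225589
  sinθ=0.272293, cosθ=0.962215
  F = (M+m)·ẍ + m·l·cosθ·θ̈ − m·l·sinθ·θ̇² = -1.795421 + 1.099091 − 0.008750 = -0.705080
step 1→2:
  ẍ = (ẋ'−ẋ)/dt = (2.216797210−1.747552773)/0.032650 = 14.371958
  θ̈ = (θ̇'−θ̇)/dt = (0.133634227−0.406551607)/0.032650 = -8.358878
  sinθ=0.281743, cosθ=0.959490
  F = (M+m)·ẍ + m·l·cosθ·θ̈ − m·l·sinθ·θ̇² = 15.679131 + -2.840148 − 0.016491 = 12.822492
step 2→3:
  ẍ = (ẋ'−ẋ)/dt = (2.469076794−2.216797210)/0.032650 = 7.726787
  θ̈ = (θ̇'−θ̇)/dt = (0.022356097−0.133634227)/0.032650 = -3.408212
  sinθ=0.294454, cosθ=0.955666
  F = (M+m)·ẍ + m·l·cosθ·θ̈ − m·l·sinθ·θ̇² = 8.429561 + -1.153414 − 0.001862 = 7.274285
step 3→4:
  ẍ = (ẋ'−ẋ)/dt = (2.023016346−2.469076794)/0.032650 = -13.661882
  θ̈ = (θ̇'−θ̇)/dt = (0.417603668−0.022356097)/0.032650 = 12.105592
  sinθ=0.298621, cosθ=0.954372
  F = (M+m)·ẍ + m·l·cosθ·θ̈ − m·l·sinθ·θ̇² = -14.904471 + 4.091252 − 0.000053 = -10.813272
step 4→5:
  ẍ = (ẋ'−ẋ)/dt = (1.807435834−2.023016346)/0.032650 = -6.602772
  θ̈ = (θ̇'−θ̇)/dt = (0.646226729−0.417603668)/0.032650 = 7.002238
  sinθ=0.299317, cosθ=0.954154
  F = (M+m)·ẍ + m·l·cosθ·θ̈ − m·l·sinθ·θ̇² = -7.203314 + 2.365962 − 0.018485 = -4.855837
step 5→6:
  ẍ = (ẋ'−ẋ)/dt = (2.243623762−1.807435834)/0.032650 = 13.359508
  θ̈ = (θ̇'−θ̇)/dt = (0.407917912−0.646226729)/0.032650 = -7.298892
  sinθ=0.312299, cosθ=0.949984
  F = (M+m)·ẍ + m·l·cosθ·θ̈ − m·l·sinθ·θ̇² = 14.574595 + -2.455420 − 0.046184 = 12.072991
step 6→7:
  ẍ = (ẋ'−ẋ)/dt = (1.805443148−2.243623762)/0.032650 = -13.420539
  θ̈ = (θ̇'−θ̇)/dt = (0.801918808−0.407917912)/0.032650 = 12.067409
  sinθ=0.332272, cosθ=0.943184
  F = (M+m)·ẍ + m·l·cosθ·θ̈ − m·l·sinθ·θ̇² = -14.641178 + 4.030537 − 0.019579 = -10.630220
step 7→8:
  ẍ = (ẋ'−ẋ)/dt = (2.287013104−1.805443148)/0.032650 = 14.749463
  θ̈ = (θ̇'−θ̇)/dt = (0.542947659−0.801918808)/0.032650 = -7.931735
  sinθ=0.344804, cosθ=0.938675
  F = (M+m)·ẍ + m·l·cosθ·θ̈ − m·l·sinθ·θ̇² = 16.090971 + -2.636550 − 0.078521 = 13.375900

F_0 = -0.705080 N
F_1 = 12.822492 N
F_2 = 7.274285 N
F_3 = -10.813272 N
F_4 = -4.855837 N
F_5 = 12.072991 N
F_6 = -10.630220 N
F_7 = 13.375900 N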